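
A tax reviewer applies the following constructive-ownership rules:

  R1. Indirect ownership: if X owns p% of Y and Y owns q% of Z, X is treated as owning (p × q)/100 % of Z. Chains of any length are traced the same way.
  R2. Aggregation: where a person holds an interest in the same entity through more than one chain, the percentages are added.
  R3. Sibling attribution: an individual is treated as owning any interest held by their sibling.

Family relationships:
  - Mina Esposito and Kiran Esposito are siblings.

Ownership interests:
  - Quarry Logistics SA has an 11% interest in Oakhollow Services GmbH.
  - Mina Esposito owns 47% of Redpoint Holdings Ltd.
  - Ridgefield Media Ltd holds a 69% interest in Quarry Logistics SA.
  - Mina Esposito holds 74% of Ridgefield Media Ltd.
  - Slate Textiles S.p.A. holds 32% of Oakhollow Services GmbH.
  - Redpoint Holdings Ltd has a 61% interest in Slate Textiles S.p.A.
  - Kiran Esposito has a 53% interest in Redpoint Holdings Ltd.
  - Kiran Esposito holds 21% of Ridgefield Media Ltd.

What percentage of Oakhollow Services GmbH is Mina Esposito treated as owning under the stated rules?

26.7305%

By sibling attribution (R3), Mina Esposito is treated as also owning Kiran Esposito's interest in Ridgefield Media Ltd, giving 74% + 21% = 95%.
By sibling attribution (R3), Mina Esposito is treated as also owning Kiran Esposito's interest in Redpoint Holdings Ltd, giving 47% + 53% = 100%.
Chain via Ridgefield Media Ltd → Quarry Logistics SA (R1): 95% × 69% × 11% = 7.2105% of Oakhollow Services GmbH.
Chain via Redpoint Holdings Ltd → Slate Textiles S.p.A. (R1): 100% × 61% × 32% = 19.52% of Oakhollow Services GmbH.
Aggregating (R2): 7.2105% + 19.52% = 26.7305%.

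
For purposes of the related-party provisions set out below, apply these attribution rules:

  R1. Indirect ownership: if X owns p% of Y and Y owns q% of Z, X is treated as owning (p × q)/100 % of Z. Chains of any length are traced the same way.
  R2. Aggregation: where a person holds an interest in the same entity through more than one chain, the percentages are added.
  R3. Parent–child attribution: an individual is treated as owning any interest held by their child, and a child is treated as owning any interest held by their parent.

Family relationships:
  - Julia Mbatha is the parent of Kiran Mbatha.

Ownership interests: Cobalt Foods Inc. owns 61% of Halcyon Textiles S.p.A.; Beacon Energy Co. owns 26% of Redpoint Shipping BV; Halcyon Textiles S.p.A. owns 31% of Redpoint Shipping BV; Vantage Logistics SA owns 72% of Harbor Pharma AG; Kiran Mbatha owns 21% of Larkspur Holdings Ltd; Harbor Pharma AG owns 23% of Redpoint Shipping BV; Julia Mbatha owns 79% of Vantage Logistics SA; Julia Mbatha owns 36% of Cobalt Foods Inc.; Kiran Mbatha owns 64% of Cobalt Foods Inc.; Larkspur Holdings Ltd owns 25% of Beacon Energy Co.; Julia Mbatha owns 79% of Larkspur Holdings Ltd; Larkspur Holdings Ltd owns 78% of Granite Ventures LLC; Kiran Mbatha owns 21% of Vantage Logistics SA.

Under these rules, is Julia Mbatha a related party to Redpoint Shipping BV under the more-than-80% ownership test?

No

By parent–child attribution (R3), Julia Mbatha is treated as also owning Kiran Mbatha's interest in Cobalt Foods Inc, giving 36% + 64% = 100%.
By parent–child attribution (R3), Julia Mbatha is treated as also owning Kiran Mbatha's interest in Larkspur Holdings Ltd, giving 79% + 21% = 100%.
By parent–child attribution (R3), Julia Mbatha is treated as also owning Kiran Mbatha's interest in Vantage Logistics SA, giving 79% + 21% = 100%.
Chain via Cobalt Foods Inc. → Halcyon Textiles S.p.A. (R1): 100% × 61% × 31% = 18.91% of Redpoint Shipping BV.
Chain via Larkspur Holdings Ltd → Beacon Energy Co. (R1): 100% × 25% × 26% = 6.5% of Redpoint Shipping BV.
Chain via Vantage Logistics SA → Harbor Pharma AG (R1): 100% × 72% × 23% = 16.56% of Redpoint Shipping BV.
Aggregating (R2): 18.91% + 6.5% + 16.56% = 41.97%.
41.97% does not exceed the 80% threshold, so Julia is not a related party to Redpoint Shipping BV.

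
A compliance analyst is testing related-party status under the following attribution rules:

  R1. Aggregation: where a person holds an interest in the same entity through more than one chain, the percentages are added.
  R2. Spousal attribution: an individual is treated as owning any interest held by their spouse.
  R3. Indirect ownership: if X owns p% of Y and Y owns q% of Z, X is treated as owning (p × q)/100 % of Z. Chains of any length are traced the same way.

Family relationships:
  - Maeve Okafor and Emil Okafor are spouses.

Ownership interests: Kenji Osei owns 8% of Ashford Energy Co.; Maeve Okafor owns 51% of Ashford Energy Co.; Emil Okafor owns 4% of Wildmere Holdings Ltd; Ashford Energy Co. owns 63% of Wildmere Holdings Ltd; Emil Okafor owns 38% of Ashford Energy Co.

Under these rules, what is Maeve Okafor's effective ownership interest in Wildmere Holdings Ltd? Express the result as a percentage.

60.07%

By spousal attribution (R2), Maeve Okafor is treated as also owning Emil Okafor's interest in Ashford Energy Co, giving 51% + 38% = 89%.
By spousal attribution (R2), Maeve Okafor is treated as owning Emil Okafor's 4% interest in Wildmere Holdings Ltd.
Chain via Ashford Energy Co. (R3): 89% × 63% = 56.07% of Wildmere Holdings Ltd.
Direct interest in Wildmere Holdings Ltd: 4%.
Aggregating (R1): 56.07% + 4% = 60.07%.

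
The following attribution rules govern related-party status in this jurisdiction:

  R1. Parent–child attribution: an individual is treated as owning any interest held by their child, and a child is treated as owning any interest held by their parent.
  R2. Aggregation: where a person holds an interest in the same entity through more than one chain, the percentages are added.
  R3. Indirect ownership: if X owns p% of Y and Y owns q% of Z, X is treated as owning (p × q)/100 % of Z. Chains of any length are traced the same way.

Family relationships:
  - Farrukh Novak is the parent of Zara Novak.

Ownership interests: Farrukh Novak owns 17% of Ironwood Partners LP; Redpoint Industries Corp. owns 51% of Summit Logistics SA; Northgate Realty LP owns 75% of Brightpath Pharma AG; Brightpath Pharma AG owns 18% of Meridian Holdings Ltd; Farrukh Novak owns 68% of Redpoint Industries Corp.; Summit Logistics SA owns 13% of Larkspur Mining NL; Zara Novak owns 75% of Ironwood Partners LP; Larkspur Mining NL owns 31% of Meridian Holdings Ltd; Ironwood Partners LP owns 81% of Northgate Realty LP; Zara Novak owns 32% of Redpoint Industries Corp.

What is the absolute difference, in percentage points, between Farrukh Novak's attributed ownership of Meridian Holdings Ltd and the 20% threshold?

7.8845

By parent–child attribution (R1), Farrukh Novak is treated as also owning Zara Novak's interest in Ironwood Partners LP, giving 17% + 75% = 92%.
By parent–child attribution (R1), Farrukh Novak is treated as also owning Zara Novak's interest in Redpoint Industries Corp, giving 68% + 32% = 100%.
Chain via Ironwood Partners LP → Northgate Realty LP → Brightpath Pharma AG (R3): 92% × 81% × 75% × 18% = 10.0602% of Meridian Holdings Ltd.
Chain via Redpoint Industries Corp. → Summit Logistics SA → Larkspur Mining NL (R3): 100% × 51% × 13% × 31% = 2.0553% of Meridian Holdings Ltd.
Aggregating (R2): 10.0602% + 2.0553% = 12.1155%.
12.1155% falls short of the 20% threshold by 7.8845 percentage points.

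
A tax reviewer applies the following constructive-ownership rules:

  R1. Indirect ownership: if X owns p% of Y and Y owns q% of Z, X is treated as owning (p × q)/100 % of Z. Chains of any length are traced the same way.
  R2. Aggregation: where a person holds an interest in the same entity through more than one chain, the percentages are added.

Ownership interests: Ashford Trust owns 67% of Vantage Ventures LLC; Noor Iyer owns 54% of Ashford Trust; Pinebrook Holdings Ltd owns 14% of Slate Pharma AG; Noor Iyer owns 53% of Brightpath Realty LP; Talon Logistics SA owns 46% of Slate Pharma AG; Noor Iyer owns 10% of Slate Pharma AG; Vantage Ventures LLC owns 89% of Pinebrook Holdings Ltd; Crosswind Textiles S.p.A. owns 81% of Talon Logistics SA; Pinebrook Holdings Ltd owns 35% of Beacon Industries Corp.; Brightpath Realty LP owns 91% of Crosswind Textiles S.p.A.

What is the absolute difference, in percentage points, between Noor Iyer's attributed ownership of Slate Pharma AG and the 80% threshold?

Chain via Ashford Trust → Vantage Ventures LLC → Pinebrook Holdings Ltd (R1): 54% × 67% × 89% × 14% = 4.508028% of Slate Pharma AG.
Chain via Brightpath Realty LP → Crosswind Textiles S.p.A. → Talon Logistics SA (R1): 53% × 91% × 81% × 46% = 17.970498% of Slate Pharma AG.
Direct interest in Slate Pharma AG: 10%.
Aggregating (R2): 4.508028% + 17.970498% + 10% = 32.478526%.
32.478526% falls short of the 80% threshold by 47.521474 percentage points.

47.521474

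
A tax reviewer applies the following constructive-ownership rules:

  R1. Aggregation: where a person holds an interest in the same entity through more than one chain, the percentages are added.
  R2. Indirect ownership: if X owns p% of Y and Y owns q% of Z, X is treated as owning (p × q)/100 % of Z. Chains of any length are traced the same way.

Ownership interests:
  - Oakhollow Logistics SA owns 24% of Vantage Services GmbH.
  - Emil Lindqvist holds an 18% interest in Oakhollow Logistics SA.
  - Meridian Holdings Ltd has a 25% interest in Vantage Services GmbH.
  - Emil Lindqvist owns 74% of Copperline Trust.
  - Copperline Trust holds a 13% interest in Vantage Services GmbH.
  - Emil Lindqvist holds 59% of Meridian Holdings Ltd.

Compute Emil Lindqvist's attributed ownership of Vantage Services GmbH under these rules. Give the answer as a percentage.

Chain via Copperline Trust (R2): 74% × 13% = 9.62% of Vantage Services GmbH.
Chain via Oakhollow Logistics SA (R2): 18% × 24% = 4.32% of Vantage Services GmbH.
Chain via Meridian Holdings Ltd (R2): 59% × 25% = 14.75% of Vantage Services GmbH.
Aggregating (R1): 9.62% + 4.32% + 14.75% = 28.69%.

28.69%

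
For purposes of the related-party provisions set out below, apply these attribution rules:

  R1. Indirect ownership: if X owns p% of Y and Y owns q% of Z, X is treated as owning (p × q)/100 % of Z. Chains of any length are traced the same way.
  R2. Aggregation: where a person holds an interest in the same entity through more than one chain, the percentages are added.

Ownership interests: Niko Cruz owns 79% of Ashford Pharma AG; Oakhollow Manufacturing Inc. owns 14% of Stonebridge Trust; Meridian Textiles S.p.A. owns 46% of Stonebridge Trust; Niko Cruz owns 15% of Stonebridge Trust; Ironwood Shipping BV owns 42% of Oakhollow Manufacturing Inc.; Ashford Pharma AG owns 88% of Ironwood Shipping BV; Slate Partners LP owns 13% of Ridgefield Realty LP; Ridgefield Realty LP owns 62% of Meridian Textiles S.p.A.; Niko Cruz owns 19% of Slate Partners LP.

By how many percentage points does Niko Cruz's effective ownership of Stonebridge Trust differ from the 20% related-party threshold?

0.20778

Chain via Ashford Pharma AG → Ironwood Shipping BV → Oakhollow Manufacturing Inc. (R1): 79% × 88% × 42% × 14% = 4.087776% of Stonebridge Trust.
Chain via Slate Partners LP → Ridgefield Realty LP → Meridian Textiles S.p.A. (R1): 19% × 13% × 62% × 46% = 0.704444% of Stonebridge Trust.
Direct interest in Stonebridge Trust: 15%.
Aggregating (R2): 4.087776% + 0.704444% + 15% = 19.79222%.
19.79222% falls short of the 20% threshold by 0.20778 percentage points.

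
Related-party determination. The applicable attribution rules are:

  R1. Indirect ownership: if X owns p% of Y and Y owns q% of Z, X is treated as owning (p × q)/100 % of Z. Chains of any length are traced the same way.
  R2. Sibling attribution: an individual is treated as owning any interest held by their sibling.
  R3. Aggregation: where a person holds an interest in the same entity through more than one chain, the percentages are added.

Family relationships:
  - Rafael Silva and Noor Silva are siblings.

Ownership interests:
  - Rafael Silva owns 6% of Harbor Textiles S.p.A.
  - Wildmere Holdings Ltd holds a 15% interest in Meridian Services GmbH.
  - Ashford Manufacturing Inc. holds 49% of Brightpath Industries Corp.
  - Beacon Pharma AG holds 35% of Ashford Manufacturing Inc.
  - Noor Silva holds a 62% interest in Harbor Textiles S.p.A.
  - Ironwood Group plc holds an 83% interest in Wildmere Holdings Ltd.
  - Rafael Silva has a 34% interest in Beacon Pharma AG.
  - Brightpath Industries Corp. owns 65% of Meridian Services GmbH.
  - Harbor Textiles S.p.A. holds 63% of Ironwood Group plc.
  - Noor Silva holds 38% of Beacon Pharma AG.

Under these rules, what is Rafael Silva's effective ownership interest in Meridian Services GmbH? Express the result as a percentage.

By sibling attribution (R2), Rafael Silva is treated as also owning Noor Silva's interest in Beacon Pharma AG, giving 34% + 38% = 72%.
By sibling attribution (R2), Rafael Silva is treated as also owning Noor Silva's interest in Harbor Textiles S.p.A, giving 6% + 62% = 68%.
Chain via Beacon Pharma AG → Ashford Manufacturing Inc. → Brightpath Industries Corp. (R1): 72% × 35% × 49% × 65% = 8.0262% of Meridian Services GmbH.
Chain via Harbor Textiles S.p.A. → Ironwood Group plc → Wildmere Holdings Ltd (R1): 68% × 63% × 83% × 15% = 5.33358% of Meridian Services GmbH.
Aggregating (R3): 8.0262% + 5.33358% = 13.35978%.

13.35978%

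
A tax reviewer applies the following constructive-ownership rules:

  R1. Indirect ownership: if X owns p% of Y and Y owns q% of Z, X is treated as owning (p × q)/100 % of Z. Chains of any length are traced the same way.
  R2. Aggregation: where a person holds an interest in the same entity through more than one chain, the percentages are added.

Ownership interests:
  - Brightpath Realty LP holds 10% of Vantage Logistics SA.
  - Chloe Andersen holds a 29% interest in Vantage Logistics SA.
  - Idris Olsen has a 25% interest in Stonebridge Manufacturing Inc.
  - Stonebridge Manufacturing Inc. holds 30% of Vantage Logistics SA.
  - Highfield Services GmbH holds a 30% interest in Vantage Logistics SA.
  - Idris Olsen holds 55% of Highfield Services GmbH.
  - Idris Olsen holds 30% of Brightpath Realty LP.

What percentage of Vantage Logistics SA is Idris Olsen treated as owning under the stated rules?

27%

Chain via Highfield Services GmbH (R1): 55% × 30% = 16.5% of Vantage Logistics SA.
Chain via Brightpath Realty LP (R1): 30% × 10% = 3% of Vantage Logistics SA.
Chain via Stonebridge Manufacturing Inc. (R1): 25% × 30% = 7.5% of Vantage Logistics SA.
Aggregating (R2): 16.5% + 3% + 7.5% = 27%.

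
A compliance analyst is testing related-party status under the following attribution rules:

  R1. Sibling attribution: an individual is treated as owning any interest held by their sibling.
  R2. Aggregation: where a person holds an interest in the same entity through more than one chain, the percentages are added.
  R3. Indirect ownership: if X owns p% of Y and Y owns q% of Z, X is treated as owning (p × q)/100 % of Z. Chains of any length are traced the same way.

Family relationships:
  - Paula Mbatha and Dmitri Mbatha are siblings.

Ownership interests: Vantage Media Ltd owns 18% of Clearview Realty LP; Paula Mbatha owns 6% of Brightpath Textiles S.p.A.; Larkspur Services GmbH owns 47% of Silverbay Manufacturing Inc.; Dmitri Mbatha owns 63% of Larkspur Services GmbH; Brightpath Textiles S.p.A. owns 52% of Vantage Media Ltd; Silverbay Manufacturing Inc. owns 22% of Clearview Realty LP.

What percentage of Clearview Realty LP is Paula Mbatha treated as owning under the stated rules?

By sibling attribution (R1), Paula Mbatha is treated as owning Dmitri Mbatha's 63% interest in Larkspur Services GmbH.
Chain via Brightpath Textiles S.p.A. → Vantage Media Ltd (R3): 6% × 52% × 18% = 0.5616% of Clearview Realty LP.
Chain via Larkspur Services GmbH → Silverbay Manufacturing Inc. (R3): 63% × 47% × 22% = 6.5142% of Clearview Realty LP.
Aggregating (R2): 0.5616% + 6.5142% = 7.0758%.

7.0758%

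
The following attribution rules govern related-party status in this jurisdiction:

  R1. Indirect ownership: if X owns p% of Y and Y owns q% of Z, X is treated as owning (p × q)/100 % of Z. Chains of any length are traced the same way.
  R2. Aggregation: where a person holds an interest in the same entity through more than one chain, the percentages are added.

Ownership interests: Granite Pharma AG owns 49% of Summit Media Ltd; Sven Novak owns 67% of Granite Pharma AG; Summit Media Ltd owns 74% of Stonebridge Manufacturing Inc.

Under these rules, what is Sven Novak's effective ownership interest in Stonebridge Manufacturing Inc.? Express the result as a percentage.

Chain via Granite Pharma AG → Summit Media Ltd (R1): 67% × 49% × 74% = 24.2942% of Stonebridge Manufacturing Inc.

24.2942%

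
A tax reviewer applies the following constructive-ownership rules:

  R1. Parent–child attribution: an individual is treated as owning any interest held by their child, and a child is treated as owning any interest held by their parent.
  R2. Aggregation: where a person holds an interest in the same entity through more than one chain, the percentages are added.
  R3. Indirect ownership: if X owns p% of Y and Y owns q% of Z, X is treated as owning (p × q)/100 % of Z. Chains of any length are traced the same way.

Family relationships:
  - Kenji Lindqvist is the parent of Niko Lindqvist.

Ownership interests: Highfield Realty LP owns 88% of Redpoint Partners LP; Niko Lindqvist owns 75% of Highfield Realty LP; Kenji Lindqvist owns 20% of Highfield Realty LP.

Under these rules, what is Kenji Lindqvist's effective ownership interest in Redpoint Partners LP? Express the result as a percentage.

By parent–child attribution (R1), Kenji Lindqvist is treated as also owning Niko Lindqvist's interest in Highfield Realty LP, giving 20% + 75% = 95%.
Chain via Highfield Realty LP (R3): 95% × 88% = 83.6% of Redpoint Partners LP.

83.6%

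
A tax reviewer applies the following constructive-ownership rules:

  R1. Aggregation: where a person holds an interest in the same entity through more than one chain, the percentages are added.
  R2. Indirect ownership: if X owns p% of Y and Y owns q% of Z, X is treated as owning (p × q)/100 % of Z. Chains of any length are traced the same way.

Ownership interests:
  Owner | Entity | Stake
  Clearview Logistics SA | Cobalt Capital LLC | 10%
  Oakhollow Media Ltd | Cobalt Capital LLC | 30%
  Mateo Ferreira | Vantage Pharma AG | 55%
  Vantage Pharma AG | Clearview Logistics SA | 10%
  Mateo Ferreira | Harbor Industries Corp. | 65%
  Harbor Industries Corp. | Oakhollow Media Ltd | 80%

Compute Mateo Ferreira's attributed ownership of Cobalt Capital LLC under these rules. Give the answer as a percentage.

Chain via Harbor Industries Corp. → Oakhollow Media Ltd (R2): 65% × 80% × 30% = 15.6% of Cobalt Capital LLC.
Chain via Vantage Pharma AG → Clearview Logistics SA (R2): 55% × 10% × 10% = 0.55% of Cobalt Capital LLC.
Aggregating (R1): 15.6% + 0.55% = 16.15%.

16.15%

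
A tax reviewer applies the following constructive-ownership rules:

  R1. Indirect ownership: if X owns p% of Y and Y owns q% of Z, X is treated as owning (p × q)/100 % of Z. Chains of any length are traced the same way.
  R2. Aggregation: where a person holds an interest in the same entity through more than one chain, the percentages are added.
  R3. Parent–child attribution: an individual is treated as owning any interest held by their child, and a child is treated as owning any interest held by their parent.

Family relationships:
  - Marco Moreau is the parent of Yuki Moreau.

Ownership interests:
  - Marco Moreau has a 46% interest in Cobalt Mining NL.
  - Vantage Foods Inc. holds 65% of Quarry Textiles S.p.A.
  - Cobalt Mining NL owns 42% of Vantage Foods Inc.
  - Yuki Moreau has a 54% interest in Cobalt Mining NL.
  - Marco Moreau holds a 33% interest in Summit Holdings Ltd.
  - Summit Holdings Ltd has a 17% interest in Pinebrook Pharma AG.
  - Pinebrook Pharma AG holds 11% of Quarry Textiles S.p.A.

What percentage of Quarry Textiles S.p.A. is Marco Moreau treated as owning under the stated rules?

By parent–child attribution (R3), Marco Moreau is treated as also owning Yuki Moreau's interest in Cobalt Mining NL, giving 46% + 54% = 100%.
Chain via Summit Holdings Ltd → Pinebrook Pharma AG (R1): 33% × 17% × 11% = 0.6171% of Quarry Textiles S.p.A.
Chain via Cobalt Mining NL → Vantage Foods Inc. (R1): 100% × 42% × 65% = 27.3% of Quarry Textiles S.p.A.
Aggregating (R2): 0.6171% + 27.3% = 27.9171%.

27.9171%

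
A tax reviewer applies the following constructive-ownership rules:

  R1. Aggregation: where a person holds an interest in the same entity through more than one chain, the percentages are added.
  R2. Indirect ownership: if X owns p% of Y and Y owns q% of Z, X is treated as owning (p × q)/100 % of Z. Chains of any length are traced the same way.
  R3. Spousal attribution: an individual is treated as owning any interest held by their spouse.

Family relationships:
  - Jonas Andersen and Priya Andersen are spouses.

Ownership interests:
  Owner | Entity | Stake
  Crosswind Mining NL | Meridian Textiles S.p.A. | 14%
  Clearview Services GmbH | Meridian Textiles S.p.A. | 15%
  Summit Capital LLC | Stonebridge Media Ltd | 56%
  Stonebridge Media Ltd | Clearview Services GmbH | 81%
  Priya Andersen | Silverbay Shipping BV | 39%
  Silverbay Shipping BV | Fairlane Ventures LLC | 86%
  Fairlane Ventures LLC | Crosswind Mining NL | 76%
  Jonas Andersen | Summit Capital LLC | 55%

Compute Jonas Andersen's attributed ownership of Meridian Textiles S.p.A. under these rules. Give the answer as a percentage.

7.310856%

By spousal attribution (R3), Jonas Andersen is treated as owning Priya Andersen's 39% interest in Silverbay Shipping BV.
Chain via Summit Capital LLC → Stonebridge Media Ltd → Clearview Services GmbH (R2): 55% × 56% × 81% × 15% = 3.7422% of Meridian Textiles S.p.A.
Chain via Silverbay Shipping BV → Fairlane Ventures LLC → Crosswind Mining NL (R2): 39% × 86% × 76% × 14% = 3.568656% of Meridian Textiles S.p.A.
Aggregating (R1): 3.7422% + 3.568656% = 7.310856%.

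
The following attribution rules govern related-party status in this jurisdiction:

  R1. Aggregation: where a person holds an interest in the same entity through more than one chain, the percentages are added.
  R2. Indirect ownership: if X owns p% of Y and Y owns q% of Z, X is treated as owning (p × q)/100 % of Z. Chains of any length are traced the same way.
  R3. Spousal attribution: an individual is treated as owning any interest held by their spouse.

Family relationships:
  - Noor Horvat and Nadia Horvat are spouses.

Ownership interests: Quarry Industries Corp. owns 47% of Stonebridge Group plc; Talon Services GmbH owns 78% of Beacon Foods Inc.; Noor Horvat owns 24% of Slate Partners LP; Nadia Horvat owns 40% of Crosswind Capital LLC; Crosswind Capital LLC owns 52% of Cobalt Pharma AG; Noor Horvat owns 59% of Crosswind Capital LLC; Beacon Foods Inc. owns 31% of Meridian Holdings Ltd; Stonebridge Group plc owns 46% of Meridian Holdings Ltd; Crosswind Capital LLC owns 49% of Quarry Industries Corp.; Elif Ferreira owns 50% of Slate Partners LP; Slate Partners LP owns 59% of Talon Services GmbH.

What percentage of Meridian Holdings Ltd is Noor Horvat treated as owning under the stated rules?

13.91175%

By spousal attribution (R3), Noor Horvat is treated as also owning Nadia Horvat's interest in Crosswind Capital LLC, giving 59% + 40% = 99%.
Chain via Crosswind Capital LLC → Quarry Industries Corp. → Stonebridge Group plc (R2): 99% × 49% × 47% × 46% = 10.487862% of Meridian Holdings Ltd.
Chain via Slate Partners LP → Talon Services GmbH → Beacon Foods Inc. (R2): 24% × 59% × 78% × 31% = 3.423888% of Meridian Holdings Ltd.
Aggregating (R1): 10.487862% + 3.423888% = 13.91175%.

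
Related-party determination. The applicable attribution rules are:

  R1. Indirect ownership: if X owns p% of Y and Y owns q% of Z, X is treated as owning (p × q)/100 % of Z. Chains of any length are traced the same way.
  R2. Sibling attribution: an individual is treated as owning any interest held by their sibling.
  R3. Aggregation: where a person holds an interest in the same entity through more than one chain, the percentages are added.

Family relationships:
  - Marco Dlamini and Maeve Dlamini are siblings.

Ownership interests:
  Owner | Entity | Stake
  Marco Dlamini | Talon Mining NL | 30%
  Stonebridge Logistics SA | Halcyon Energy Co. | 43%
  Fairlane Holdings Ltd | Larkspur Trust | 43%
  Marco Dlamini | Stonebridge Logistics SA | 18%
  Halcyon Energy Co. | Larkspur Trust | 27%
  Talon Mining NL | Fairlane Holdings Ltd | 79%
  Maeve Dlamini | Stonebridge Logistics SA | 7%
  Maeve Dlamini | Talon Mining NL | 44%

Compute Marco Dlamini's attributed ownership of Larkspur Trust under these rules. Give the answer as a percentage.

28.0403%

By sibling attribution (R2), Marco Dlamini is treated as also owning Maeve Dlamini's interest in Stonebridge Logistics SA, giving 18% + 7% = 25%.
By sibling attribution (R2), Marco Dlamini is treated as also owning Maeve Dlamini's interest in Talon Mining NL, giving 30% + 44% = 74%.
Chain via Stonebridge Logistics SA → Halcyon Energy Co. (R1): 25% × 43% × 27% = 2.9025% of Larkspur Trust.
Chain via Talon Mining NL → Fairlane Holdings Ltd (R1): 74% × 79% × 43% = 25.1378% of Larkspur Trust.
Aggregating (R3): 2.9025% + 25.1378% = 28.0403%.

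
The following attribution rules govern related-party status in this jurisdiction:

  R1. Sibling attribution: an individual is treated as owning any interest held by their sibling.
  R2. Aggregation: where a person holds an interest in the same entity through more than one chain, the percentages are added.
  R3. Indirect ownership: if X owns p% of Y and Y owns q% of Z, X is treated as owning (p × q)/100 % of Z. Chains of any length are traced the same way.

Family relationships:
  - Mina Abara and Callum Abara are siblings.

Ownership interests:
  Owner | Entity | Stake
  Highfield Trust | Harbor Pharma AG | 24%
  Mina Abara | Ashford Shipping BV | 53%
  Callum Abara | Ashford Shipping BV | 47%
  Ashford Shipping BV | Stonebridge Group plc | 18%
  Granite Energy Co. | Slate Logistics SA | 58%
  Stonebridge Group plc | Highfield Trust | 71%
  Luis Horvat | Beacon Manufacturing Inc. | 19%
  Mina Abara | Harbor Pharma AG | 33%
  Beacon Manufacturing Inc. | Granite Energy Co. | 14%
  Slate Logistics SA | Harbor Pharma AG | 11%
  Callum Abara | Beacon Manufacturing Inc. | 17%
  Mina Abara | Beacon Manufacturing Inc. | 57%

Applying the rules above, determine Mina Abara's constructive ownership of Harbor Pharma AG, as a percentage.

By sibling attribution (R1), Mina Abara is treated as also owning Callum Abara's interest in Beacon Manufacturing Inc, giving 57% + 17% = 74%.
By sibling attribution (R1), Mina Abara is treated as also owning Callum Abara's interest in Ashford Shipping BV, giving 53% + 47% = 100%.
Chain via Beacon Manufacturing Inc. → Granite Energy Co. → Slate Logistics SA (R3): 74% × 14% × 58% × 11% = 0.660968% of Harbor Pharma AG.
Chain via Ashford Shipping BV → Stonebridge Group plc → Highfield Trust (R3): 100% × 18% × 71% × 24% = 3.0672% of Harbor Pharma AG.
Direct interest in Harbor Pharma AG: 33%.
Aggregating (R2): 0.660968% + 3.0672% + 33% = 36.728168%.

36.728168%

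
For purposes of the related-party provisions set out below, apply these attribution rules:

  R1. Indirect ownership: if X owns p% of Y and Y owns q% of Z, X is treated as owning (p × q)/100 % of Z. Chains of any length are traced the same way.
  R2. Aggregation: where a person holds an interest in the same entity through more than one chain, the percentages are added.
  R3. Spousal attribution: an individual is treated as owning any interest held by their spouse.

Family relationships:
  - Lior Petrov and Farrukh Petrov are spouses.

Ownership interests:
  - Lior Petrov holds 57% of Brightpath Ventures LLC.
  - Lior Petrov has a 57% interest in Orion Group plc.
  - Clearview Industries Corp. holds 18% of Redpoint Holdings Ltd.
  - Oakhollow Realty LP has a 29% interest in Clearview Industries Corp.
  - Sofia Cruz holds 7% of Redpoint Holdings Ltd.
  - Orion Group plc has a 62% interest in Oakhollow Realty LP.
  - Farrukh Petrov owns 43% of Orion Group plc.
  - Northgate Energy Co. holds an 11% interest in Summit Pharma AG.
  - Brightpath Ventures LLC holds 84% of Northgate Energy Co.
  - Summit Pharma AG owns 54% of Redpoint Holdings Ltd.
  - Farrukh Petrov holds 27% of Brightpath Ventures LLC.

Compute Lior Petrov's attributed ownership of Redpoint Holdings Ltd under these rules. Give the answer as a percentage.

By spousal attribution (R3), Lior Petrov is treated as also owning Farrukh Petrov's interest in Brightpath Ventures LLC, giving 57% + 27% = 84%.
By spousal attribution (R3), Lior Petrov is treated as also owning Farrukh Petrov's interest in Orion Group plc, giving 57% + 43% = 100%.
Chain via Brightpath Ventures LLC → Northgate Energy Co. → Summit Pharma AG (R1): 84% × 84% × 11% × 54% = 4.191264% of Redpoint Holdings Ltd.
Chain via Orion Group plc → Oakhollow Realty LP → Clearview Industries Corp. (R1): 100% × 62% × 29% × 18% = 3.2364% of Redpoint Holdings Ltd.
Aggregating (R2): 4.191264% + 3.2364% = 7.427664%.

7.427664%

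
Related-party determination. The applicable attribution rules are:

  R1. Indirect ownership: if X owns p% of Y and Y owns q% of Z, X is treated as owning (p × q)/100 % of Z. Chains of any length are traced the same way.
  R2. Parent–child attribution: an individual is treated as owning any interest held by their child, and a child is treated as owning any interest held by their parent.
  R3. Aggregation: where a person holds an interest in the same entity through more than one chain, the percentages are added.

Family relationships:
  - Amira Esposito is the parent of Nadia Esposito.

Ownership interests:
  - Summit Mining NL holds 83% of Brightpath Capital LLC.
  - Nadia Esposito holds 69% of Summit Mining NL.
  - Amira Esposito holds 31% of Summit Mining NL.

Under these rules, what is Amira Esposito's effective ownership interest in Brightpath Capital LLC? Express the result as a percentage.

By parent–child attribution (R2), Amira Esposito is treated as also owning Nadia Esposito's interest in Summit Mining NL, giving 31% + 69% = 100%.
Chain via Summit Mining NL (R1): 100% × 83% = 83% of Brightpath Capital LLC.

83%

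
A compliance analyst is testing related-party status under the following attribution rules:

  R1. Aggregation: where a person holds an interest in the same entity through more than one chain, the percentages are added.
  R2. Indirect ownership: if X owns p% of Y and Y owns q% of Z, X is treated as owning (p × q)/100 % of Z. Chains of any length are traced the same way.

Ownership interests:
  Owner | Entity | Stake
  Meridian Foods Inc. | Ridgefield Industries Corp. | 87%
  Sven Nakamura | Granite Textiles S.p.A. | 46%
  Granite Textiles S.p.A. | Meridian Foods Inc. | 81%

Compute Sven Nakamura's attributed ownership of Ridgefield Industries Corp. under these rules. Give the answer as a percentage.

32.4162%

Chain via Granite Textiles S.p.A. → Meridian Foods Inc. (R2): 46% × 81% × 87% = 32.4162% of Ridgefield Industries Corp.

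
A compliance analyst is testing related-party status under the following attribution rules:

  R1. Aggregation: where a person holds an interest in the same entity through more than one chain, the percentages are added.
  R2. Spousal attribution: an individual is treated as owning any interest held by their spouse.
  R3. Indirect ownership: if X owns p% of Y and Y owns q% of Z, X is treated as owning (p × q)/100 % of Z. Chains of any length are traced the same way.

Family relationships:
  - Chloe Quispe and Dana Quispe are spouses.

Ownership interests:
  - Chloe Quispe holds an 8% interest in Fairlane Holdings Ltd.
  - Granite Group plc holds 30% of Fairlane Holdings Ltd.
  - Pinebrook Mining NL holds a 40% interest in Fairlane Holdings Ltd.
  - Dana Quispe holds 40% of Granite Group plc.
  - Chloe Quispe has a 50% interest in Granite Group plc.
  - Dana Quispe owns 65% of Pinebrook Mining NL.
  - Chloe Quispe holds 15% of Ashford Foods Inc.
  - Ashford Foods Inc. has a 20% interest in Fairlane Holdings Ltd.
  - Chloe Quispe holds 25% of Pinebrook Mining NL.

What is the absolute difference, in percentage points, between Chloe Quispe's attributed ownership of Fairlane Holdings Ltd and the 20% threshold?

By spousal attribution (R2), Chloe Quispe is treated as also owning Dana Quispe's interest in Granite Group plc, giving 50% + 40% = 90%.
By spousal attribution (R2), Chloe Quispe is treated as also owning Dana Quispe's interest in Pinebrook Mining NL, giving 25% + 65% = 90%.
Chain via Granite Group plc (R3): 90% × 30% = 27% of Fairlane Holdings Ltd.
Chain via Ashford Foods Inc. (R3): 15% × 20% = 3% of Fairlane Holdings Ltd.
Chain via Pinebrook Mining NL (R3): 90% × 40% = 36% of Fairlane Holdings Ltd.
Direct interest in Fairlane Holdings Ltd: 8%.
Aggregating (R1): 27% + 3% + 36% + 8% = 74%.
74% exceeds the 20% threshold by 54 percentage points.

54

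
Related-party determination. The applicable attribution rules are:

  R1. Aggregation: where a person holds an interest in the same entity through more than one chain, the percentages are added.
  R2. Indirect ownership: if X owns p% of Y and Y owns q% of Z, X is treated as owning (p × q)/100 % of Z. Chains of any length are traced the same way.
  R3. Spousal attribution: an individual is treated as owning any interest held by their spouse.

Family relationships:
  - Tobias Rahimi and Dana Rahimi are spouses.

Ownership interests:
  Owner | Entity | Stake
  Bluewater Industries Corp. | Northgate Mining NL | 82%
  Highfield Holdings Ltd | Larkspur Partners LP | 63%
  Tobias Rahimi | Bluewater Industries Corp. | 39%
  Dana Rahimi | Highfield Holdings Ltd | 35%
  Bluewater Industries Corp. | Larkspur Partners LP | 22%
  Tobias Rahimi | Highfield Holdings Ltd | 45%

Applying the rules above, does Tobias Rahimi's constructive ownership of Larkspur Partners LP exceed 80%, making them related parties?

By spousal attribution (R3), Tobias Rahimi is treated as also owning Dana Rahimi's interest in Highfield Holdings Ltd, giving 45% + 35% = 80%.
Chain via Highfield Holdings Ltd (R2): 80% × 63% = 50.4% of Larkspur Partners LP.
Chain via Bluewater Industries Corp. (R2): 39% × 22% = 8.58% of Larkspur Partners LP.
Aggregating (R1): 50.4% + 8.58% = 58.98%.
58.98% does not exceed the 80% threshold, so Tobias is not a related party to Larkspur Partners LP.

No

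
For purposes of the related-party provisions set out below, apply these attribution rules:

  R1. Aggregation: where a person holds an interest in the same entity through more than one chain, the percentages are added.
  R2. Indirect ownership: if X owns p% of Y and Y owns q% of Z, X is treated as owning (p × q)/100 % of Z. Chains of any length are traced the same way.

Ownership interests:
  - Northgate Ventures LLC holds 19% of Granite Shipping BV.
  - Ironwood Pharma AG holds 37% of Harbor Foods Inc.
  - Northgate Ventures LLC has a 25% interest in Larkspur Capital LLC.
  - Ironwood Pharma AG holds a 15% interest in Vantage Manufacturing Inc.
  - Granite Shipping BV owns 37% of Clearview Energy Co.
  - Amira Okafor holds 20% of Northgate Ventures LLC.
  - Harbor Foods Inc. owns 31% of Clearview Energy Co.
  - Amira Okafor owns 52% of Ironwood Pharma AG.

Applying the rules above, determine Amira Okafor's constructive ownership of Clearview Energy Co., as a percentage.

Chain via Northgate Ventures LLC → Granite Shipping BV (R2): 20% × 19% × 37% = 1.406% of Clearview Energy Co.
Chain via Ironwood Pharma AG → Harbor Foods Inc. (R2): 52% × 37% × 31% = 5.9644% of Clearview Energy Co.
Aggregating (R1): 1.406% + 5.9644% = 7.3704%.

7.3704%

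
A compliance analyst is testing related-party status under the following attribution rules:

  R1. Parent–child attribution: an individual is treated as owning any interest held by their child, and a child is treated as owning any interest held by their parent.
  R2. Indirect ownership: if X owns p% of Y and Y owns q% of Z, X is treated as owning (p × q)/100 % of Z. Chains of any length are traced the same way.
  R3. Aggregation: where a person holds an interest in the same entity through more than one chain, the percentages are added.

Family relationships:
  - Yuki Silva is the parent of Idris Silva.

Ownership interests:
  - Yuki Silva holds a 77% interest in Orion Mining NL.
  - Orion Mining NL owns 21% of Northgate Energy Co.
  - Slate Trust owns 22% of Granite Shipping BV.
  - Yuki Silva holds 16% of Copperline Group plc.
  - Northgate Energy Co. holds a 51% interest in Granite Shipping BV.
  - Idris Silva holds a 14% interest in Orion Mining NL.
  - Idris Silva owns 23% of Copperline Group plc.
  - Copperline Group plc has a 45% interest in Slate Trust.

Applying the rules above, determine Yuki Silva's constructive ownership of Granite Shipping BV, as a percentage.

13.6071%

By parent–child attribution (R1), Yuki Silva is treated as also owning Idris Silva's interest in Copperline Group plc, giving 16% + 23% = 39%.
By parent–child attribution (R1), Yuki Silva is treated as also owning Idris Silva's interest in Orion Mining NL, giving 77% + 14% = 91%.
Chain via Copperline Group plc → Slate Trust (R2): 39% × 45% × 22% = 3.861% of Granite Shipping BV.
Chain via Orion Mining NL → Northgate Energy Co. (R2): 91% × 21% × 51% = 9.7461% of Granite Shipping BV.
Aggregating (R3): 3.861% + 9.7461% = 13.6071%.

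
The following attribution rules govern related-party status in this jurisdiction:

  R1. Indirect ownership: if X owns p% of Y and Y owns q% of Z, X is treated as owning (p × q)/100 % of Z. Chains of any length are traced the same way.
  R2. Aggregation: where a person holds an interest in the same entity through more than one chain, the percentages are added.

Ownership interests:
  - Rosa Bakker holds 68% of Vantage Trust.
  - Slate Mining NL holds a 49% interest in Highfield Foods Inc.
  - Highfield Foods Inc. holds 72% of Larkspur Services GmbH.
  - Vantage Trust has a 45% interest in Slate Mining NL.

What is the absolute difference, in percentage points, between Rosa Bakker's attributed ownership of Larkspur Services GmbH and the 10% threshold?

0.79568

Chain via Vantage Trust → Slate Mining NL → Highfield Foods Inc. (R1): 68% × 45% × 49% × 72% = 10.79568% of Larkspur Services GmbH.
10.79568% exceeds the 10% threshold by 0.79568 percentage points.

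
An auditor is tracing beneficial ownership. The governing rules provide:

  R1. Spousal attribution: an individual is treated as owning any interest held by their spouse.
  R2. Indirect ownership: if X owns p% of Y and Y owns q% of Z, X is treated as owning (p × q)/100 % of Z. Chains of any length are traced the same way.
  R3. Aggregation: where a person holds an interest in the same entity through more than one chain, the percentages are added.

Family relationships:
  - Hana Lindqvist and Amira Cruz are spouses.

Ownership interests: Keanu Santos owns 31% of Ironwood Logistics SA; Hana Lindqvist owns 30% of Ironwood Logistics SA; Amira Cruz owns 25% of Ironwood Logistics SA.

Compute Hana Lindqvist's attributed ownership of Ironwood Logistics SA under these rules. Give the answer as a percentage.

55%

By spousal attribution (R1), Hana Lindqvist is treated as also owning Amira Cruz's interest in Ironwood Logistics SA, giving 30% + 25% = 55%.
Direct interest in Ironwood Logistics SA: 55%.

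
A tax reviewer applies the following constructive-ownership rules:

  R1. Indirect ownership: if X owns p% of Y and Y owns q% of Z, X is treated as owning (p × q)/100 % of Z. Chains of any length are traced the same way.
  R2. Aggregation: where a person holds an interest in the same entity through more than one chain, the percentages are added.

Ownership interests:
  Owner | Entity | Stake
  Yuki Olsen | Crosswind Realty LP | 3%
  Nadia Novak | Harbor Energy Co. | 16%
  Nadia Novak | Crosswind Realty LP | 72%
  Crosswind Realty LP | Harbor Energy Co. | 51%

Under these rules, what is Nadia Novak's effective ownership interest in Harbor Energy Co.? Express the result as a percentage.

52.72%

Chain via Crosswind Realty LP (R1): 72% × 51% = 36.72% of Harbor Energy Co.
Direct interest in Harbor Energy Co: 16%.
Aggregating (R2): 36.72% + 16% = 52.72%.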